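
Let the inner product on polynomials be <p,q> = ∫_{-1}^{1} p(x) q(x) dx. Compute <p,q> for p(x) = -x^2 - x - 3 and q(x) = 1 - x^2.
<p,q> = -64/15

Expand the product: p(x)·q(x) = x^4 + x^3 + 2*x^2 - x - 3.
∫_{-1}^{1} of each monomial x^k gives [2/(k+1) if k even, 0 if k odd]. Integrating term-by-term (or equivalently evaluating the antiderivative F(x) = x^5/5 + x^4/4 + 2*x^3/3 - x^2/2 - 3*x at the endpoints):
  F(1) − F(−1) = -143/60 − (113/60) = -64/15.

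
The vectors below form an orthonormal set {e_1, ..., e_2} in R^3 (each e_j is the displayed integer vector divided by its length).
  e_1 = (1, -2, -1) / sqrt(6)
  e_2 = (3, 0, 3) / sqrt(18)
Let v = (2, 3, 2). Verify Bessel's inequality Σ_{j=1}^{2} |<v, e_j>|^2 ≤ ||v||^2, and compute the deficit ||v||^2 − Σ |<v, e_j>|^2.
Σ |<v, e_j>|^2 = 14; ||v||^2 = 17; deficit = 3

Write each e_j = u_j / sqrt(<u_j, u_j>) where u_j is the displayed integer vector. Then <v, e_j> = <v, u_j> / sqrt(<u_j, u_j>), so |<v, e_j>|^2 = <v, u_j>^2 / <u_j, u_j>.
Coefficients: <v, e_1> = -6/sqrt(6), <v, e_2> = 12/sqrt(18).
Square and sum: Σ |<v, e_j>|^2 = 14.
Compute ||v||^2 = v·v = 17.
Deficit = 17 − 14 = 3 ≥ 0, confirming Bessel's inequality. (The deficit equals ||v − Σ <v,e_j> e_j||^2, the squared distance from v to span{e_j}.)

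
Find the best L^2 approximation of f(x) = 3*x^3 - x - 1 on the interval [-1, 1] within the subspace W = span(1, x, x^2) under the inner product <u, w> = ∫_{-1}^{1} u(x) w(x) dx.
g(x) = 4*x/5 - 1

The best approximation g ∈ W is the orthogonal projection of f onto W. Writing g = a_0 + a_1 x + a_2 x^2, the coefficients solve the normal equations G · a = b where
  G_{ij} = <φ_i, φ_j> and b_i = <f, φ_i>, with φ_0 = 1, φ_1 = x, φ_2 = x^2.
G =
  [2, 0, 2/3]
  [0, 2/3, 0]
  [2/3, 0, 2/5],
b = (-2, 8/15, -2/3).
Solving gives a_0 = -1, a_1 = 4/5, a_2 = 0, so
  g(x) = 4*x/5 - 1.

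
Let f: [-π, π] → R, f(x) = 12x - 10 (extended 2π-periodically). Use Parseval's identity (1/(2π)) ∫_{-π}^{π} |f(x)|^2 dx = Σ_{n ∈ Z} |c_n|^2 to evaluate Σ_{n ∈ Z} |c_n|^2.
Σ |c_n|^2 = 48π^2 + 100

Expand and integrate term by term over [-π, π]:
  ∫ (12x)^2 dx = 144·(2π^3/3); ∫ 2·12·(-10)·x dx = 0 (odd integrand); ∫ (-10)^2 dx = 100·2π.
So (1/(2π)) ∫_{-π}^{π} (12x - 10)^2 dx = 144π^2/3 + 100 = 48π^2 + 100.
Parseval ⇒ Σ |c_n|^2 = 48π^2 + 100.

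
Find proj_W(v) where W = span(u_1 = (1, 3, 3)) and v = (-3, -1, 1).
proj_W(v) = (-3/19, -9/19, -9/19)

Set up U = [u_1 | ... | u_1] ∈ R^(3×1). The projector onto W = col(U) is P = U (U^T U)^(-1) U^T.
Compute U^T U =
  [19],
and U^T v = (-3).
Solve U^T U · c = U^T v for the coefficients: c = (-3/19). The projection is proj_W(v) = U c.
Check: (v - proj_W(v)) · u_1 = 0  (should be 0).
Result: proj_W(v) = (-3/19, -9/19, -9/19).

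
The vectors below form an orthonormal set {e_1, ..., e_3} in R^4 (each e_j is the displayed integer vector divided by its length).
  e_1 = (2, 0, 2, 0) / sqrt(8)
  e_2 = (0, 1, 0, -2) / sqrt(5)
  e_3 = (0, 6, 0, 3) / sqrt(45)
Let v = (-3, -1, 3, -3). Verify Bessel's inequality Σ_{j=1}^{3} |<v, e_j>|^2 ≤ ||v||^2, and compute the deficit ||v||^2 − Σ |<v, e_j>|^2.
Σ |<v, e_j>|^2 = 10; ||v||^2 = 28; deficit = 18

Write each e_j = u_j / sqrt(<u_j, u_j>) where u_j is the displayed integer vector. Then <v, e_j> = <v, u_j> / sqrt(<u_j, u_j>), so |<v, e_j>|^2 = <v, u_j>^2 / <u_j, u_j>.
Coefficients: <v, e_1> = 0/sqrt(8), <v, e_2> = 5/sqrt(5), <v, e_3> = -15/sqrt(45).
Square and sum: Σ |<v, e_j>|^2 = 10.
Compute ||v||^2 = v·v = 28.
Deficit = 28 − 10 = 18 ≥ 0, confirming Bessel's inequality. (The deficit equals ||v − Σ <v,e_j> e_j||^2, the squared distance from v to span{e_j}.)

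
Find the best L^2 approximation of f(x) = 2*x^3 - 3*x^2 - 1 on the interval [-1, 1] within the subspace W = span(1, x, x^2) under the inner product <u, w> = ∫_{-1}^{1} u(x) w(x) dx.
g(x) = -3*x^2 + 6*x/5 - 1

The best approximation g ∈ W is the orthogonal projection of f onto W. Writing g = a_0 + a_1 x + a_2 x^2, the coefficients solve the normal equations G · a = b where
  G_{ij} = <φ_i, φ_j> and b_i = <f, φ_i>, with φ_0 = 1, φ_1 = x, φ_2 = x^2.
G =
  [2, 0, 2/3]
  [0, 2/3, 0]
  [2/3, 0, 2/5],
b = (-4, 4/5, -28/15).
Solving gives a_0 = -1, a_1 = 6/5, a_2 = -3, so
  g(x) = -3*x^2 + 6*x/5 - 1.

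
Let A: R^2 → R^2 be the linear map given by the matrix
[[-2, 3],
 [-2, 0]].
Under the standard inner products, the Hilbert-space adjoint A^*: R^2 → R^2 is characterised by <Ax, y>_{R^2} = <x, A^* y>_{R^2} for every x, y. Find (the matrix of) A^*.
A^* = A^T =
[[-2, -2],
 [3, 0]]

For real matrices with standard dot products, the defining identity <Ax, y> = <x, A^* y> gives (Ax)^T y = x^T (A^*) y, i.e. x^T A^T y = x^T (A^*) y. Since this holds for all x, y, we must have A^* = A^T. Therefore
A^* =
[[-2, -2],
 [3, 0]].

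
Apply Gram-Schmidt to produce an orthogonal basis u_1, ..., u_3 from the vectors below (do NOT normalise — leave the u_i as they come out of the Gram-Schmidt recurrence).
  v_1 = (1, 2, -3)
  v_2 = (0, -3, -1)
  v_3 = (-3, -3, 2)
Orthogonal basis:
  u_1 = (1, 2, -3)
  u_2 = (3/14, -18/7, -23/14)
  u_3 = (-264/131, 24/131, -72/131)

Apply the Gram-Schmidt recurrence
  u_1 = v_1
  u_i = v_i − Σ_{j<i} ((v_i · u_j) / (u_j · u_j)) · u_j.

Step by step this gives:
  u_1 = (1, 2, -3)
  u_2 = (3/14, -18/7, -23/14)
  u_3 = (-264/131, 24/131, -72/131)

Orthogonality check:
  u_2 · u_1 = 0 (should be 0)
  u_3 · u_1 = 0 (should be 0)
  u_3 · u_2 = 0 (should be 0)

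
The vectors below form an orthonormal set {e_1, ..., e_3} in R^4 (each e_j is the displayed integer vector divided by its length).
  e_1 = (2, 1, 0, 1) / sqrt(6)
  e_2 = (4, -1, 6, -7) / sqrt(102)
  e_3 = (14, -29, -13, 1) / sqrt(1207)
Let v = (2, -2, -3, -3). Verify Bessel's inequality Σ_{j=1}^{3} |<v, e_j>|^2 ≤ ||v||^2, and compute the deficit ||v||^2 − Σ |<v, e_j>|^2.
Σ |<v, e_j>|^2 = 1005/71; ||v||^2 = 26; deficit = 841/71

Write each e_j = u_j / sqrt(<u_j, u_j>) where u_j is the displayed integer vector. Then <v, e_j> = <v, u_j> / sqrt(<u_j, u_j>), so |<v, e_j>|^2 = <v, u_j>^2 / <u_j, u_j>.
Coefficients: <v, e_1> = -1/sqrt(6), <v, e_2> = 13/sqrt(102), <v, e_3> = 122/sqrt(1207).
Square and sum: Σ |<v, e_j>|^2 = 1005/71.
Compute ||v||^2 = v·v = 26.
Deficit = 26 − 1005/71 = 841/71 ≥ 0, confirming Bessel's inequality. (The deficit equals ||v − Σ <v,e_j> e_j||^2, the squared distance from v to span{e_j}.)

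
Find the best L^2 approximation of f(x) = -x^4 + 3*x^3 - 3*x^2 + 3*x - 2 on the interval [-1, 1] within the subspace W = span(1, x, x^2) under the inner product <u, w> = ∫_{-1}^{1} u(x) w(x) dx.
g(x) = -27*x^2/7 + 24*x/5 - 67/35

The best approximation g ∈ W is the orthogonal projection of f onto W. Writing g = a_0 + a_1 x + a_2 x^2, the coefficients solve the normal equations G · a = b where
  G_{ij} = <φ_i, φ_j> and b_i = <f, φ_i>, with φ_0 = 1, φ_1 = x, φ_2 = x^2.
G =
  [2, 0, 2/3]
  [0, 2/3, 0]
  [2/3, 0, 2/5],
b = (-32/5, 16/5, -296/105).
Solving gives a_0 = -67/35, a_1 = 24/5, a_2 = -27/7, so
  g(x) = -27*x^2/7 + 24*x/5 - 67/35.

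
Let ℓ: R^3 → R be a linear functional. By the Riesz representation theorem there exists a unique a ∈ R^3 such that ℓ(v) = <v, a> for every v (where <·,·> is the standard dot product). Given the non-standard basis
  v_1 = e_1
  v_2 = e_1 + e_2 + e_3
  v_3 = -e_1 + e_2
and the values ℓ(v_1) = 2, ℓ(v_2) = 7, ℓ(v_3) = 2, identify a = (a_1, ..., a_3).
a = (2, 4, 1)

Write a = (a_1, ..., a_3) in the standard basis. For each basis vector v_i, ℓ(v_i) = <v_i, a> is a linear equation in the a_j's. Collect the n equations into a matrix system V a = ℓ, where row i of V is v_i (expressed in the standard basis). Since V is invertible (lower-triangular with 1s on the diagonal, up to permutation), solve by back-substitution:
  V =
[[1, 0, 0],
 [1, 1, 1],
 [-1, 1, 0]]
  V a = (2, 7, 2)
Solving gives a = (2, 4, 1).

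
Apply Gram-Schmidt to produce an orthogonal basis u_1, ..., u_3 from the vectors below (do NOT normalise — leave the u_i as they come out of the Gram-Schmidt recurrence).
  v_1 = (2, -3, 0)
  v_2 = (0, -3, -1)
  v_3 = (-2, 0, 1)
Orthogonal basis:
  u_1 = (2, -3, 0)
  u_2 = (-18/13, -12/13, -1)
  u_3 = (-36/49, -24/49, 72/49)

Apply the Gram-Schmidt recurrence
  u_1 = v_1
  u_i = v_i − Σ_{j<i} ((v_i · u_j) / (u_j · u_j)) · u_j.

Step by step this gives:
  u_1 = (2, -3, 0)
  u_2 = (-18/13, -12/13, -1)
  u_3 = (-36/49, -24/49, 72/49)

Orthogonality check:
  u_2 · u_1 = 0 (should be 0)
  u_3 · u_1 = 0 (should be 0)
  u_3 · u_2 = 0 (should be 0)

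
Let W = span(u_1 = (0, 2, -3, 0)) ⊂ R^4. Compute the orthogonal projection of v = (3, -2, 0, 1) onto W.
proj_W(v) = (0, -8/13, 12/13, 0)

Set up U = [u_1 | ... | u_1] ∈ R^(4×1). The projector onto W = col(U) is P = U (U^T U)^(-1) U^T.
Compute U^T U =
  [13],
and U^T v = (-4).
Solve U^T U · c = U^T v for the coefficients: c = (-4/13). The projection is proj_W(v) = U c.
Check: (v - proj_W(v)) · u_1 = 0  (should be 0).
Result: proj_W(v) = (0, -8/13, 12/13, 0).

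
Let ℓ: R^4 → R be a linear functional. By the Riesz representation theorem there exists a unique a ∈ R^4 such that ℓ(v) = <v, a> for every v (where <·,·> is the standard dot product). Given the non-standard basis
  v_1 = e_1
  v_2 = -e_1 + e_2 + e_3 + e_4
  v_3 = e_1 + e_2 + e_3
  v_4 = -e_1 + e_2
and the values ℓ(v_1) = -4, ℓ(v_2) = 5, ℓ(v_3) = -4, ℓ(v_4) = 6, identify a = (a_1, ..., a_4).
a = (-4, 2, -2, 1)

Write a = (a_1, ..., a_4) in the standard basis. For each basis vector v_i, ℓ(v_i) = <v_i, a> is a linear equation in the a_j's. Collect the n equations into a matrix system V a = ℓ, where row i of V is v_i (expressed in the standard basis). Since V is invertible (lower-triangular with 1s on the diagonal, up to permutation), solve by back-substitution:
  V =
[[1, 0, 0, 0],
 [-1, 1, 1, 1],
 [1, 1, 1, 0],
 [-1, 1, 0, 0]]
  V a = (-4, 5, -4, 6)
Solving gives a = (-4, 2, -2, 1).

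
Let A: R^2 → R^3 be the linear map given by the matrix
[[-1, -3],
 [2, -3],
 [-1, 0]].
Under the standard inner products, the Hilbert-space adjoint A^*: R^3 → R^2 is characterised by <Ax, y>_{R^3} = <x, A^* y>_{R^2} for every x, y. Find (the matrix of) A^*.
A^* = A^T =
[[-1, 2, -1],
 [-3, -3, 0]]

For real matrices with standard dot products, the defining identity <Ax, y> = <x, A^* y> gives (Ax)^T y = x^T (A^*) y, i.e. x^T A^T y = x^T (A^*) y. Since this holds for all x, y, we must have A^* = A^T. Therefore
A^* =
[[-1, 2, -1],
 [-3, -3, 0]].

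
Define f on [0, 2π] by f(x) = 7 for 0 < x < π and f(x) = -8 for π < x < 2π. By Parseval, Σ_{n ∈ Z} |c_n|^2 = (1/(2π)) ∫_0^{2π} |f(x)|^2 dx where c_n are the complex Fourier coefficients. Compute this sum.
Σ |c_n|^2 = 113/2

Parseval equates the L^2 energy of f (normalised by 1/(2π)) with the ℓ^2 sum of its Fourier coefficients: (1/(2π)) ∫_0^{2π} |f|^2 = Σ |c_n|^2.
Compute the left side: (1/(2π)) [∫_0^π 7^2 dx + ∫_π^{2π} (-8)^2 dx] = (1/(2π)) · (49π + 64π) = (49 + 64)/2 = 113/2.
So Σ_{n ∈ Z} |c_n|^2 = 113/2.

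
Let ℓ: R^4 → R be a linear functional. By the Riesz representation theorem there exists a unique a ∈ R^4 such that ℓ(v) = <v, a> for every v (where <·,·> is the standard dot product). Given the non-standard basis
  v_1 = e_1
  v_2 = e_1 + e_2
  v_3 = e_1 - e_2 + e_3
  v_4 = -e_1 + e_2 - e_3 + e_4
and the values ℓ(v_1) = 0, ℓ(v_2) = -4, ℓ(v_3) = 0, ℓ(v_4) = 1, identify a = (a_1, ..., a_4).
a = (0, -4, -4, 1)

Write a = (a_1, ..., a_4) in the standard basis. For each basis vector v_i, ℓ(v_i) = <v_i, a> is a linear equation in the a_j's. Collect the n equations into a matrix system V a = ℓ, where row i of V is v_i (expressed in the standard basis). Since V is invertible (lower-triangular with 1s on the diagonal, up to permutation), solve by back-substitution:
  V =
[[1, 0, 0, 0],
 [1, 1, 0, 0],
 [1, -1, 1, 0],
 [-1, 1, -1, 1]]
  V a = (0, -4, 0, 1)
Solving gives a = (0, -4, -4, 1).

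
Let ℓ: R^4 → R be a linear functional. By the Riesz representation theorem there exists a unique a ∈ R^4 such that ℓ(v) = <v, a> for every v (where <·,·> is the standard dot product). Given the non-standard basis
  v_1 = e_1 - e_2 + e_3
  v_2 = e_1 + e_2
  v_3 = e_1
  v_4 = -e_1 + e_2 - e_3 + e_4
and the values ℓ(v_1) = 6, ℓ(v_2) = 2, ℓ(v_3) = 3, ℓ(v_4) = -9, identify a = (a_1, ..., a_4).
a = (3, -1, 2, -3)

Write a = (a_1, ..., a_4) in the standard basis. For each basis vector v_i, ℓ(v_i) = <v_i, a> is a linear equation in the a_j's. Collect the n equations into a matrix system V a = ℓ, where row i of V is v_i (expressed in the standard basis). Since V is invertible (lower-triangular with 1s on the diagonal, up to permutation), solve by back-substitution:
  V =
[[1, -1, 1, 0],
 [1, 1, 0, 0],
 [1, 0, 0, 0],
 [-1, 1, -1, 1]]
  V a = (6, 2, 3, -9)
Solving gives a = (3, -1, 2, -3).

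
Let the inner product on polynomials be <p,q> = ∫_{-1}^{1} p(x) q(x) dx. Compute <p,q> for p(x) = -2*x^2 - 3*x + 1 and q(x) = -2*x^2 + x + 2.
<p,q> = -2/5

Expand the product: p(x)·q(x) = 4*x^4 + 4*x^3 - 9*x^2 - 5*x + 2.
∫_{-1}^{1} of each monomial x^k gives [2/(k+1) if k even, 0 if k odd]. Integrating term-by-term (or equivalently evaluating the antiderivative F(x) = 4*x^5/5 + x^4 - 3*x^3 - 5*x^2/2 + 2*x at the endpoints):
  F(1) − F(−1) = -17/10 − (-13/10) = -2/5.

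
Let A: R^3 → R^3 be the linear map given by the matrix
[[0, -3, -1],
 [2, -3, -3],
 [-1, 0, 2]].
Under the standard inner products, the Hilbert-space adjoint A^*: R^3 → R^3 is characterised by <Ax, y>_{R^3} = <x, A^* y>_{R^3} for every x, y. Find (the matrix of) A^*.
A^* = A^T =
[[0, 2, -1],
 [-3, -3, 0],
 [-1, -3, 2]]

For real matrices with standard dot products, the defining identity <Ax, y> = <x, A^* y> gives (Ax)^T y = x^T (A^*) y, i.e. x^T A^T y = x^T (A^*) y. Since this holds for all x, y, we must have A^* = A^T. Therefore
A^* =
[[0, 2, -1],
 [-3, -3, 0],
 [-1, -3, 2]].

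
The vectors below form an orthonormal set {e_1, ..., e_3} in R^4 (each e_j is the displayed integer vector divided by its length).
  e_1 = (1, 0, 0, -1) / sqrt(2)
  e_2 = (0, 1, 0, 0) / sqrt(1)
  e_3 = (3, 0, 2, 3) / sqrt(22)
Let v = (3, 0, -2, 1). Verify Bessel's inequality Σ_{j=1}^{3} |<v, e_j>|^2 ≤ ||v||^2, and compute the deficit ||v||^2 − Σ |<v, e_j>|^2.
Σ |<v, e_j>|^2 = 54/11; ||v||^2 = 14; deficit = 100/11

Write each e_j = u_j / sqrt(<u_j, u_j>) where u_j is the displayed integer vector. Then <v, e_j> = <v, u_j> / sqrt(<u_j, u_j>), so |<v, e_j>|^2 = <v, u_j>^2 / <u_j, u_j>.
Coefficients: <v, e_1> = 2/sqrt(2), <v, e_2> = 0/sqrt(1), <v, e_3> = 8/sqrt(22).
Square and sum: Σ |<v, e_j>|^2 = 54/11.
Compute ||v||^2 = v·v = 14.
Deficit = 14 − 54/11 = 100/11 ≥ 0, confirming Bessel's inequality. (The deficit equals ||v − Σ <v,e_j> e_j||^2, the squared distance from v to span{e_j}.)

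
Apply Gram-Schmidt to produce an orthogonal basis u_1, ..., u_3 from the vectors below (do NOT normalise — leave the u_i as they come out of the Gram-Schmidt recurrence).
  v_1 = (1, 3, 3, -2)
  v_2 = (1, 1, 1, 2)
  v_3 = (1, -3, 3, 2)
Orthogonal basis:
  u_1 = (1, 3, 3, -2)
  u_2 = (20/23, 14/23, 14/23, 52/23)
  u_3 = (8/19, -59/19, 55/19, -2/19)

Apply the Gram-Schmidt recurrence
  u_1 = v_1
  u_i = v_i − Σ_{j<i} ((v_i · u_j) / (u_j · u_j)) · u_j.

Step by step this gives:
  u_1 = (1, 3, 3, -2)
  u_2 = (20/23, 14/23, 14/23, 52/23)
  u_3 = (8/19, -59/19, 55/19, -2/19)

Orthogonality check:
  u_2 · u_1 = 0 (should be 0)
  u_3 · u_1 = 0 (should be 0)
  u_3 · u_2 = 0 (should be 0)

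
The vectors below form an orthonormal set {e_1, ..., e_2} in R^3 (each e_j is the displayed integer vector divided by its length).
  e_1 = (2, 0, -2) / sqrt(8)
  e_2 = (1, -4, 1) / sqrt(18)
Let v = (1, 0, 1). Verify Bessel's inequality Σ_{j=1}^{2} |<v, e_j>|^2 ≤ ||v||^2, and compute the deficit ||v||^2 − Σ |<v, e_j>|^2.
Σ |<v, e_j>|^2 = 2/9; ||v||^2 = 2; deficit = 16/9

Write each e_j = u_j / sqrt(<u_j, u_j>) where u_j is the displayed integer vector. Then <v, e_j> = <v, u_j> / sqrt(<u_j, u_j>), so |<v, e_j>|^2 = <v, u_j>^2 / <u_j, u_j>.
Coefficients: <v, e_1> = 0/sqrt(8), <v, e_2> = 2/sqrt(18).
Square and sum: Σ |<v, e_j>|^2 = 2/9.
Compute ||v||^2 = v·v = 2.
Deficit = 2 − 2/9 = 16/9 ≥ 0, confirming Bessel's inequality. (The deficit equals ||v − Σ <v,e_j> e_j||^2, the squared distance from v to span{e_j}.)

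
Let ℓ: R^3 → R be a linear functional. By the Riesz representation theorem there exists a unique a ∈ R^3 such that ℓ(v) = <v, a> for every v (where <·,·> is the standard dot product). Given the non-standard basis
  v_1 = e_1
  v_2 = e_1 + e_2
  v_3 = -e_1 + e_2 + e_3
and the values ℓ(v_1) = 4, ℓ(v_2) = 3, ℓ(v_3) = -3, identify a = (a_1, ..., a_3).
a = (4, -1, 2)

Write a = (a_1, ..., a_3) in the standard basis. For each basis vector v_i, ℓ(v_i) = <v_i, a> is a linear equation in the a_j's. Collect the n equations into a matrix system V a = ℓ, where row i of V is v_i (expressed in the standard basis). Since V is invertible (lower-triangular with 1s on the diagonal, up to permutation), solve by back-substitution:
  V =
[[1, 0, 0],
 [1, 1, 0],
 [-1, 1, 1]]
  V a = (4, 3, -3)
Solving gives a = (4, -1, 2).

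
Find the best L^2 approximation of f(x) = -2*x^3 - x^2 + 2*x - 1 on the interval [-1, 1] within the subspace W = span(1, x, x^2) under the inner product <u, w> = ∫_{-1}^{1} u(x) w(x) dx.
g(x) = -x^2 + 4*x/5 - 1

The best approximation g ∈ W is the orthogonal projection of f onto W. Writing g = a_0 + a_1 x + a_2 x^2, the coefficients solve the normal equations G · a = b where
  G_{ij} = <φ_i, φ_j> and b_i = <f, φ_i>, with φ_0 = 1, φ_1 = x, φ_2 = x^2.
G =
  [2, 0, 2/3]
  [0, 2/3, 0]
  [2/3, 0, 2/5],
b = (-8/3, 8/15, -16/15).
Solving gives a_0 = -1, a_1 = 4/5, a_2 = -1, so
  g(x) = -x^2 + 4*x/5 - 1.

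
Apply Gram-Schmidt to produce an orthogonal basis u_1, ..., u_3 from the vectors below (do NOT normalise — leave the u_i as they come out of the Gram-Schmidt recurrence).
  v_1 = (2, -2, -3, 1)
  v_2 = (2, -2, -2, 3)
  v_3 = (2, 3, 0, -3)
Orthogonal basis:
  u_1 = (2, -2, -3, 1)
  u_2 = (1/9, -1/9, 5/6, 37/18)
  u_3 = (240/89, 205/89, 20/89, -10/89)

Apply the Gram-Schmidt recurrence
  u_1 = v_1
  u_i = v_i − Σ_{j<i} ((v_i · u_j) / (u_j · u_j)) · u_j.

Step by step this gives:
  u_1 = (2, -2, -3, 1)
  u_2 = (1/9, -1/9, 5/6, 37/18)
  u_3 = (240/89, 205/89, 20/89, -10/89)

Orthogonality check:
  u_2 · u_1 = 0 (should be 0)
  u_3 · u_1 = 0 (should be 0)
  u_3 · u_2 = 0 (should be 0)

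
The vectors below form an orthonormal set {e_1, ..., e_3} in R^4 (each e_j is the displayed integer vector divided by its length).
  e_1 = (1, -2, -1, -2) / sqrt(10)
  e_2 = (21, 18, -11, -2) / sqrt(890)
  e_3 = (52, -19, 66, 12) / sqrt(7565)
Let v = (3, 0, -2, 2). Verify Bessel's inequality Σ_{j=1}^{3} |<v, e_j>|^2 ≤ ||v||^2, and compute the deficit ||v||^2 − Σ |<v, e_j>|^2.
Σ |<v, e_j>|^2 = 661/85; ||v||^2 = 17; deficit = 784/85

Write each e_j = u_j / sqrt(<u_j, u_j>) where u_j is the displayed integer vector. Then <v, e_j> = <v, u_j> / sqrt(<u_j, u_j>), so |<v, e_j>|^2 = <v, u_j>^2 / <u_j, u_j>.
Coefficients: <v, e_1> = 1/sqrt(10), <v, e_2> = 81/sqrt(890), <v, e_3> = 48/sqrt(7565).
Square and sum: Σ |<v, e_j>|^2 = 661/85.
Compute ||v||^2 = v·v = 17.
Deficit = 17 − 661/85 = 784/85 ≥ 0, confirming Bessel's inequality. (The deficit equals ||v − Σ <v,e_j> e_j||^2, the squared distance from v to span{e_j}.)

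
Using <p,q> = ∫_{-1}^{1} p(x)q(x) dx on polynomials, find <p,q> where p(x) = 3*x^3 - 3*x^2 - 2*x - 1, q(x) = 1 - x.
<p,q> = -58/15

Expand the product: p(x)·q(x) = -3*x^4 + 6*x^3 - x^2 - x - 1.
∫_{-1}^{1} of each monomial x^k gives [2/(k+1) if k even, 0 if k odd]. Integrating term-by-term (or equivalently evaluating the antiderivative F(x) = -3*x^5/5 + 3*x^4/2 - x^3/3 - x^2/2 - x at the endpoints):
  F(1) − F(−1) = -14/15 − (44/15) = -58/15.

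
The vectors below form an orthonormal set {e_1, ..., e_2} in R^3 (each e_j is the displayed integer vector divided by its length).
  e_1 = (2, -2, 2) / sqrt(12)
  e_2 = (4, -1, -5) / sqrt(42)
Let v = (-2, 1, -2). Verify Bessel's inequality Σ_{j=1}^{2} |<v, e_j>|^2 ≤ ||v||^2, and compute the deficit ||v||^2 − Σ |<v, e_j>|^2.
Σ |<v, e_j>|^2 = 117/14; ||v||^2 = 9; deficit = 9/14

Write each e_j = u_j / sqrt(<u_j, u_j>) where u_j is the displayed integer vector. Then <v, e_j> = <v, u_j> / sqrt(<u_j, u_j>), so |<v, e_j>|^2 = <v, u_j>^2 / <u_j, u_j>.
Coefficients: <v, e_1> = -10/sqrt(12), <v, e_2> = 1/sqrt(42).
Square and sum: Σ |<v, e_j>|^2 = 117/14.
Compute ||v||^2 = v·v = 9.
Deficit = 9 − 117/14 = 9/14 ≥ 0, confirming Bessel's inequality. (The deficit equals ||v − Σ <v,e_j> e_j||^2, the squared distance from v to span{e_j}.)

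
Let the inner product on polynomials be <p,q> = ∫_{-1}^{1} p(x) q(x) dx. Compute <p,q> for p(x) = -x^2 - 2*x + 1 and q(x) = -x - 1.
<p,q> = 0

Expand the product: p(x)·q(x) = x^3 + 3*x^2 + x - 1.
∫_{-1}^{1} of each monomial x^k gives [2/(k+1) if k even, 0 if k odd]. Integrating term-by-term (or equivalently evaluating the antiderivative F(x) = x^4/4 + x^3 + x^2/2 - x at the endpoints):
  F(1) − F(−1) = 3/4 − (3/4) = 0.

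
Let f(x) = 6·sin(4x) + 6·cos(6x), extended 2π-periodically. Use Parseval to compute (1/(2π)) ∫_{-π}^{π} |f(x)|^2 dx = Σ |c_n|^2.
Σ |c_n|^2 = 36

Expand |f|^2 and use orthogonality of {sin(nx), cos(mx)} on [-π, π]:
  ∫_{-π}^{π} sin(nx)^2 dx = π, ∫ cos(mx)^2 dx = π, and cross terms integrate to 0.
So ∫_{-π}^{π} f(x)^2 dx = 6^2 · π + 6^2 · π = (36 + 36)π.
Divide by 2π: (36 + 36)/2 = 36.
By Parseval, this equals Σ |c_n|^2.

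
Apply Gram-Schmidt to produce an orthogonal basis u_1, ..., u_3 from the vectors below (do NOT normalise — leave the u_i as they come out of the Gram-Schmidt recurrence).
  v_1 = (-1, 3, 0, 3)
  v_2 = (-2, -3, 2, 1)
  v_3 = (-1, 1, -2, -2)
Orthogonal basis:
  u_1 = (-1, 3, 0, 3)
  u_2 = (-42/19, -45/19, 2, 31/19)
  u_3 = (-336/163, 95/326, -185/163, -319/326)

Apply the Gram-Schmidt recurrence
  u_1 = v_1
  u_i = v_i − Σ_{j<i} ((v_i · u_j) / (u_j · u_j)) · u_j.

Step by step this gives:
  u_1 = (-1, 3, 0, 3)
  u_2 = (-42/19, -45/19, 2, 31/19)
  u_3 = (-336/163, 95/326, -185/163, -319/326)

Orthogonality check:
  u_2 · u_1 = 0 (should be 0)
  u_3 · u_1 = 0 (should be 0)
  u_3 · u_2 = 0 (should be 0)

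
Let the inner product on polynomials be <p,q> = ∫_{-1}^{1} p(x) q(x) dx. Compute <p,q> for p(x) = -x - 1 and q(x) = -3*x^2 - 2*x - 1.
<p,q> = 16/3

Expand the product: p(x)·q(x) = 3*x^3 + 5*x^2 + 3*x + 1.
∫_{-1}^{1} of each monomial x^k gives [2/(k+1) if k even, 0 if k odd]. Integrating term-by-term (or equivalently evaluating the antiderivative F(x) = 3*x^4/4 + 5*x^3/3 + 3*x^2/2 + x at the endpoints):
  F(1) − F(−1) = 59/12 − (-5/12) = 16/3.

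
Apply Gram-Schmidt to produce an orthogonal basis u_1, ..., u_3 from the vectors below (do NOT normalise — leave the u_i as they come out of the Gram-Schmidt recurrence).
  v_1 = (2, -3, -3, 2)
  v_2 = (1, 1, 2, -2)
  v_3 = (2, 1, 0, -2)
Orthogonal basis:
  u_1 = (2, -3, -3, 2)
  u_2 = (24/13, -7/26, 19/26, -15/13)
  u_3 = (35/139, 131/139, -157/139, -74/139)

Apply the Gram-Schmidt recurrence
  u_1 = v_1
  u_i = v_i − Σ_{j<i} ((v_i · u_j) / (u_j · u_j)) · u_j.

Step by step this gives:
  u_1 = (2, -3, -3, 2)
  u_2 = (24/13, -7/26, 19/26, -15/13)
  u_3 = (35/139, 131/139, -157/139, -74/139)

Orthogonality check:
  u_2 · u_1 = 0 (should be 0)
  u_3 · u_1 = 0 (should be 0)
  u_3 · u_2 = 0 (should be 0)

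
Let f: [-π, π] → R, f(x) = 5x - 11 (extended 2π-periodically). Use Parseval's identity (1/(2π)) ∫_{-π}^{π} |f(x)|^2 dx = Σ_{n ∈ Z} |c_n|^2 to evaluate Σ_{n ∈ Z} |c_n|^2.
Σ |c_n|^2 = 25π^2/3 + 121

Expand and integrate term by term over [-π, π]:
  ∫ (5x)^2 dx = 25·(2π^3/3); ∫ 2·5·(-11)·x dx = 0 (odd integrand); ∫ (-11)^2 dx = 121·2π.
So (1/(2π)) ∫_{-π}^{π} (5x - 11)^2 dx = 25π^2/3 + 121 = 25π^2/3 + 121.
Parseval ⇒ Σ |c_n|^2 = 25π^2/3 + 121.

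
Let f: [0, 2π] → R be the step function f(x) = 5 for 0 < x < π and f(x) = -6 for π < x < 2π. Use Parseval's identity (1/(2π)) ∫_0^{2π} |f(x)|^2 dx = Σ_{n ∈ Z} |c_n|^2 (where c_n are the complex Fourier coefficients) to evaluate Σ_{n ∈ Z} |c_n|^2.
Σ |c_n|^2 = 61/2

Parseval equates the L^2 energy of f (normalised by 1/(2π)) with the ℓ^2 sum of its Fourier coefficients: (1/(2π)) ∫_0^{2π} |f|^2 = Σ |c_n|^2.
Compute the left side: (1/(2π)) [∫_0^π 5^2 dx + ∫_π^{2π} (-6)^2 dx] = (1/(2π)) · (25π + 36π) = (25 + 36)/2 = 61/2.
So Σ_{n ∈ Z} |c_n|^2 = 61/2.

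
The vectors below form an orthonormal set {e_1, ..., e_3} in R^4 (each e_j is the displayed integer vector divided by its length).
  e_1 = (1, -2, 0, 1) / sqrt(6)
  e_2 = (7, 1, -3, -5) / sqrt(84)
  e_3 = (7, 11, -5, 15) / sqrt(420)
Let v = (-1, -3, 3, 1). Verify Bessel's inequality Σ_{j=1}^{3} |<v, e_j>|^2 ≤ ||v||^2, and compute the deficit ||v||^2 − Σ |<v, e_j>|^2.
Σ |<v, e_j>|^2 = 50/3; ||v||^2 = 20; deficit = 10/3

Write each e_j = u_j / sqrt(<u_j, u_j>) where u_j is the displayed integer vector. Then <v, e_j> = <v, u_j> / sqrt(<u_j, u_j>), so |<v, e_j>|^2 = <v, u_j>^2 / <u_j, u_j>.
Coefficients: <v, e_1> = 6/sqrt(6), <v, e_2> = -24/sqrt(84), <v, e_3> = -40/sqrt(420).
Square and sum: Σ |<v, e_j>|^2 = 50/3.
Compute ||v||^2 = v·v = 20.
Deficit = 20 − 50/3 = 10/3 ≥ 0, confirming Bessel's inequality. (The deficit equals ||v − Σ <v,e_j> e_j||^2, the squared distance from v to span{e_j}.)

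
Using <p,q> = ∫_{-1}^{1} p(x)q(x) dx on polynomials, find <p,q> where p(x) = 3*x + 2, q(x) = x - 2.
<p,q> = -6

Expand the product: p(x)·q(x) = 3*x^2 - 4*x - 4.
∫_{-1}^{1} of each monomial x^k gives [2/(k+1) if k even, 0 if k odd]. Integrating term-by-term (or equivalently evaluating the antiderivative F(x) = x^3 - 2*x^2 - 4*x at the endpoints):
  F(1) − F(−1) = -5 − (1) = -6.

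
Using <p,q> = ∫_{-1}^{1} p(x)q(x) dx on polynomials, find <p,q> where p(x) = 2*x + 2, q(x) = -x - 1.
<p,q> = -16/3

Expand the product: p(x)·q(x) = -2*x^2 - 4*x - 2.
∫_{-1}^{1} of each monomial x^k gives [2/(k+1) if k even, 0 if k odd]. Integrating term-by-term (or equivalently evaluating the antiderivative F(x) = -2*x^3/3 - 2*x^2 - 2*x at the endpoints):
  F(1) − F(−1) = -14/3 − (2/3) = -16/3.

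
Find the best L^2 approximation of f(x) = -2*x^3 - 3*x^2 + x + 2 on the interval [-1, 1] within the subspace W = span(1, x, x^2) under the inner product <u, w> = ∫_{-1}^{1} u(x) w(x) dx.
g(x) = -3*x^2 - x/5 + 2

The best approximation g ∈ W is the orthogonal projection of f onto W. Writing g = a_0 + a_1 x + a_2 x^2, the coefficients solve the normal equations G · a = b where
  G_{ij} = <φ_i, φ_j> and b_i = <f, φ_i>, with φ_0 = 1, φ_1 = x, φ_2 = x^2.
G =
  [2, 0, 2/3]
  [0, 2/3, 0]
  [2/3, 0, 2/5],
b = (2, -2/15, 2/15).
Solving gives a_0 = 2, a_1 = -1/5, a_2 = -3, so
  g(x) = -3*x^2 - x/5 + 2.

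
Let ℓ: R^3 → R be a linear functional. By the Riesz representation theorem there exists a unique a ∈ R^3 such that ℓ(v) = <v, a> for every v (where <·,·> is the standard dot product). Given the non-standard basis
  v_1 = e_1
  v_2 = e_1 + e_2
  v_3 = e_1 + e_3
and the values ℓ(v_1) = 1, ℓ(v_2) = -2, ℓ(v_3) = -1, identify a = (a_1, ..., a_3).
a = (1, -3, -2)

Write a = (a_1, ..., a_3) in the standard basis. For each basis vector v_i, ℓ(v_i) = <v_i, a> is a linear equation in the a_j's. Collect the n equations into a matrix system V a = ℓ, where row i of V is v_i (expressed in the standard basis). Since V is invertible (lower-triangular with 1s on the diagonal, up to permutation), solve by back-substitution:
  V =
[[1, 0, 0],
 [1, 1, 0],
 [1, 0, 1]]
  V a = (1, -2, -1)
Solving gives a = (1, -3, -2).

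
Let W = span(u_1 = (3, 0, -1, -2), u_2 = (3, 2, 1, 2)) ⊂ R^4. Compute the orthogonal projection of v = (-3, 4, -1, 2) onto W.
proj_W(v) = (-111/59, 38/59, 75/59, 150/59)

Set up U = [u_1 | ... | u_2] ∈ R^(4×2). The projector onto W = col(U) is P = U (U^T U)^(-1) U^T.
Compute U^T U =
  [14, 4]
  [4, 18],
and U^T v = (-12, 2).
Solve U^T U · c = U^T v for the coefficients: c = (-56/59, 19/59). The projection is proj_W(v) = U c.
Check: (v - proj_W(v)) · u_1 = 0  (should be 0).
Check: (v - proj_W(v)) · u_2 = 0  (should be 0).
Result: proj_W(v) = (-111/59, 38/59, 75/59, 150/59).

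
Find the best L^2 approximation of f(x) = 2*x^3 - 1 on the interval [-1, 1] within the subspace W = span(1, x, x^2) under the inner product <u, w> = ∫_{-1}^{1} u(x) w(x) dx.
g(x) = 6*x/5 - 1

The best approximation g ∈ W is the orthogonal projection of f onto W. Writing g = a_0 + a_1 x + a_2 x^2, the coefficients solve the normal equations G · a = b where
  G_{ij} = <φ_i, φ_j> and b_i = <f, φ_i>, with φ_0 = 1, φ_1 = x, φ_2 = x^2.
G =
  [2, 0, 2/3]
  [0, 2/3, 0]
  [2/3, 0, 2/5],
b = (-2, 4/5, -2/3).
Solving gives a_0 = -1, a_1 = 6/5, a_2 = 0, so
  g(x) = 6*x/5 - 1.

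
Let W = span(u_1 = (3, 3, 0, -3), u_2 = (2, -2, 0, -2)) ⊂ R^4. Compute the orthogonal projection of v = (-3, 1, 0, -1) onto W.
proj_W(v) = (-1, 1, 0, 1)

Set up U = [u_1 | ... | u_2] ∈ R^(4×2). The projector onto W = col(U) is P = U (U^T U)^(-1) U^T.
Compute U^T U =
  [27, 6]
  [6, 12],
and U^T v = (-3, -6).
Solve U^T U · c = U^T v for the coefficients: c = (0, -1/2). The projection is proj_W(v) = U c.
Check: (v - proj_W(v)) · u_1 = 0  (should be 0).
Check: (v - proj_W(v)) · u_2 = 0  (should be 0).
Result: proj_W(v) = (-1, 1, 0, 1).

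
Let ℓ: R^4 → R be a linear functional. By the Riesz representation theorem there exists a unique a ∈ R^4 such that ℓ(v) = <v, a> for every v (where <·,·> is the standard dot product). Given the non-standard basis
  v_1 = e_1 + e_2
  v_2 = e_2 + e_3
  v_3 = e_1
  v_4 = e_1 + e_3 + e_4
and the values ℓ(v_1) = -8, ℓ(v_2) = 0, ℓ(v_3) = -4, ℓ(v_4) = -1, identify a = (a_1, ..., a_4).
a = (-4, -4, 4, -1)

Write a = (a_1, ..., a_4) in the standard basis. For each basis vector v_i, ℓ(v_i) = <v_i, a> is a linear equation in the a_j's. Collect the n equations into a matrix system V a = ℓ, where row i of V is v_i (expressed in the standard basis). Since V is invertible (lower-triangular with 1s on the diagonal, up to permutation), solve by back-substitution:
  V =
[[1, 1, 0, 0],
 [0, 1, 1, 0],
 [1, 0, 0, 0],
 [1, 0, 1, 1]]
  V a = (-8, 0, -4, -1)
Solving gives a = (-4, -4, 4, -1).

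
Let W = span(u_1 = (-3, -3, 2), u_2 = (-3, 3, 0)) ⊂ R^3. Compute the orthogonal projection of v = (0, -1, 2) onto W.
proj_W(v) = (-5/11, -16/11, 7/11)

Set up U = [u_1 | ... | u_2] ∈ R^(3×2). The projector onto W = col(U) is P = U (U^T U)^(-1) U^T.
Compute U^T U =
  [22, 0]
  [0, 18],
and U^T v = (7, -3).
Solve U^T U · c = U^T v for the coefficients: c = (7/22, -1/6). The projection is proj_W(v) = U c.
Check: (v - proj_W(v)) · u_1 = 0  (should be 0).
Check: (v - proj_W(v)) · u_2 = 0  (should be 0).
Result: proj_W(v) = (-5/11, -16/11, 7/11).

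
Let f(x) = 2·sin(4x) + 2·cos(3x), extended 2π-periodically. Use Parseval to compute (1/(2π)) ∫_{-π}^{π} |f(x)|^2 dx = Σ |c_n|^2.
Σ |c_n|^2 = 4

Expand |f|^2 and use orthogonality of {sin(nx), cos(mx)} on [-π, π]:
  ∫_{-π}^{π} sin(nx)^2 dx = π, ∫ cos(mx)^2 dx = π, and cross terms integrate to 0.
So ∫_{-π}^{π} f(x)^2 dx = 2^2 · π + 2^2 · π = (4 + 4)π.
Divide by 2π: (4 + 4)/2 = 4.
By Parseval, this equals Σ |c_n|^2.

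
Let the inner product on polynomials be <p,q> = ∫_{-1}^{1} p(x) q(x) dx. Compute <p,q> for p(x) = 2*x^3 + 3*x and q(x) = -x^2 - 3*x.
<p,q> = -42/5

Expand the product: p(x)·q(x) = -2*x^5 - 6*x^4 - 3*x^3 - 9*x^2.
∫_{-1}^{1} of each monomial x^k gives [2/(k+1) if k even, 0 if k odd]. Integrating term-by-term (or equivalently evaluating the antiderivative F(x) = -x^6/3 - 6*x^5/5 - 3*x^4/4 - 3*x^3 at the endpoints):
  F(1) − F(−1) = -317/60 − (187/60) = -42/5.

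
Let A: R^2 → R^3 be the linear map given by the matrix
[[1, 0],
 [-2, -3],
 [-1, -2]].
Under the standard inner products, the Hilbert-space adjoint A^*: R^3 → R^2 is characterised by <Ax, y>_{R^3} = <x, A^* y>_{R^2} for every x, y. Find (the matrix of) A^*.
A^* = A^T =
[[1, -2, -1],
 [0, -3, -2]]

For real matrices with standard dot products, the defining identity <Ax, y> = <x, A^* y> gives (Ax)^T y = x^T (A^*) y, i.e. x^T A^T y = x^T (A^*) y. Since this holds for all x, y, we must have A^* = A^T. Therefore
A^* =
[[1, -2, -1],
 [0, -3, -2]].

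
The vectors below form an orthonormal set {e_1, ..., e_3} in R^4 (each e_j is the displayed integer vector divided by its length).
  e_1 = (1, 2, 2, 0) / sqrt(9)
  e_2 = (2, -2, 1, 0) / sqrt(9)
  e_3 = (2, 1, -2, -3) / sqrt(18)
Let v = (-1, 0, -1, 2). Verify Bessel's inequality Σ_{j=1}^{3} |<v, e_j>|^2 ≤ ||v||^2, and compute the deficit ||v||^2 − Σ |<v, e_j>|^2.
Σ |<v, e_j>|^2 = 4; ||v||^2 = 6; deficit = 2

Write each e_j = u_j / sqrt(<u_j, u_j>) where u_j is the displayed integer vector. Then <v, e_j> = <v, u_j> / sqrt(<u_j, u_j>), so |<v, e_j>|^2 = <v, u_j>^2 / <u_j, u_j>.
Coefficients: <v, e_1> = -3/sqrt(9), <v, e_2> = -3/sqrt(9), <v, e_3> = -6/sqrt(18).
Square and sum: Σ |<v, e_j>|^2 = 4.
Compute ||v||^2 = v·v = 6.
Deficit = 6 − 4 = 2 ≥ 0, confirming Bessel's inequality. (The deficit equals ||v − Σ <v,e_j> e_j||^2, the squared distance from v to span{e_j}.)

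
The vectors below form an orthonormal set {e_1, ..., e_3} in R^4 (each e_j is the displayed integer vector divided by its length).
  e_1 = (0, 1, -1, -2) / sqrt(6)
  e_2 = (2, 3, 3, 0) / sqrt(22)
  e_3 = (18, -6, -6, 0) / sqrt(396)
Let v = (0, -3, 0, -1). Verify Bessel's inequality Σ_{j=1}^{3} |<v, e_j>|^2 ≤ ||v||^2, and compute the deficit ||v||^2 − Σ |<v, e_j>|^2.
Σ |<v, e_j>|^2 = 14/3; ||v||^2 = 10; deficit = 16/3

Write each e_j = u_j / sqrt(<u_j, u_j>) where u_j is the displayed integer vector. Then <v, e_j> = <v, u_j> / sqrt(<u_j, u_j>), so |<v, e_j>|^2 = <v, u_j>^2 / <u_j, u_j>.
Coefficients: <v, e_1> = -1/sqrt(6), <v, e_2> = -9/sqrt(22), <v, e_3> = 18/sqrt(396).
Square and sum: Σ |<v, e_j>|^2 = 14/3.
Compute ||v||^2 = v·v = 10.
Deficit = 10 − 14/3 = 16/3 ≥ 0, confirming Bessel's inequality. (The deficit equals ||v − Σ <v,e_j> e_j||^2, the squared distance from v to span{e_j}.)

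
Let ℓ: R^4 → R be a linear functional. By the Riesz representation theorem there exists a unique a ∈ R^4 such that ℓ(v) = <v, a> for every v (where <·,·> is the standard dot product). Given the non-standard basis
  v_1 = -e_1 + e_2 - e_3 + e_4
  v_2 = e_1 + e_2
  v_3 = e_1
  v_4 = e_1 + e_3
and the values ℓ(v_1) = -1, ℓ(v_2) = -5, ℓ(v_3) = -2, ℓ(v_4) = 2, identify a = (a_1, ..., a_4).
a = (-2, -3, 4, 4)

Write a = (a_1, ..., a_4) in the standard basis. For each basis vector v_i, ℓ(v_i) = <v_i, a> is a linear equation in the a_j's. Collect the n equations into a matrix system V a = ℓ, where row i of V is v_i (expressed in the standard basis). Since V is invertible (lower-triangular with 1s on the diagonal, up to permutation), solve by back-substitution:
  V =
[[-1, 1, -1, 1],
 [1, 1, 0, 0],
 [1, 0, 0, 0],
 [1, 0, 1, 0]]
  V a = (-1, -5, -2, 2)
Solving gives a = (-2, -3, 4, 4).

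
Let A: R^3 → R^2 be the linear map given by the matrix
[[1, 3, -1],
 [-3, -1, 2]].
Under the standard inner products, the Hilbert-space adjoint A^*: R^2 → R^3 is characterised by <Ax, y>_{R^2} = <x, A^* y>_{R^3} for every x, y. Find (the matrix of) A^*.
A^* = A^T =
[[1, -3],
 [3, -1],
 [-1, 2]]

For real matrices with standard dot products, the defining identity <Ax, y> = <x, A^* y> gives (Ax)^T y = x^T (A^*) y, i.e. x^T A^T y = x^T (A^*) y. Since this holds for all x, y, we must have A^* = A^T. Therefore
A^* =
[[1, -3],
 [3, -1],
 [-1, 2]].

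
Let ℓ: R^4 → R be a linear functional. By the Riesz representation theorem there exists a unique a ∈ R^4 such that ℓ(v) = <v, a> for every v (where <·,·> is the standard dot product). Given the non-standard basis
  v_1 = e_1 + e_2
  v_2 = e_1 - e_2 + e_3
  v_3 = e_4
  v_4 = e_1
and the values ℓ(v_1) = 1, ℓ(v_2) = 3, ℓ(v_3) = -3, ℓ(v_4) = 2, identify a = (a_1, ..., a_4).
a = (2, -1, 0, -3)

Write a = (a_1, ..., a_4) in the standard basis. For each basis vector v_i, ℓ(v_i) = <v_i, a> is a linear equation in the a_j's. Collect the n equations into a matrix system V a = ℓ, where row i of V is v_i (expressed in the standard basis). Since V is invertible (lower-triangular with 1s on the diagonal, up to permutation), solve by back-substitution:
  V =
[[1, 1, 0, 0],
 [1, -1, 1, 0],
 [0, 0, 0, 1],
 [1, 0, 0, 0]]
  V a = (1, 3, -3, 2)
Solving gives a = (2, -1, 0, -3).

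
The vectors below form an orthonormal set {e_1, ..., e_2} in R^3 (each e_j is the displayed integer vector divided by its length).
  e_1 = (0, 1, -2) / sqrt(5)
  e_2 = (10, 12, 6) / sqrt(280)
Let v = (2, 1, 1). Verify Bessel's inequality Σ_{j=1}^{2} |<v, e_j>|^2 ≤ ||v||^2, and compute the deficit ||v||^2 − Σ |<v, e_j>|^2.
Σ |<v, e_j>|^2 = 75/14; ||v||^2 = 6; deficit = 9/14

Write each e_j = u_j / sqrt(<u_j, u_j>) where u_j is the displayed integer vector. Then <v, e_j> = <v, u_j> / sqrt(<u_j, u_j>), so |<v, e_j>|^2 = <v, u_j>^2 / <u_j, u_j>.
Coefficients: <v, e_1> = -1/sqrt(5), <v, e_2> = 38/sqrt(280).
Square and sum: Σ |<v, e_j>|^2 = 75/14.
Compute ||v||^2 = v·v = 6.
Deficit = 6 − 75/14 = 9/14 ≥ 0, confirming Bessel's inequality. (The deficit equals ||v − Σ <v,e_j> e_j||^2, the squared distance from v to span{e_j}.)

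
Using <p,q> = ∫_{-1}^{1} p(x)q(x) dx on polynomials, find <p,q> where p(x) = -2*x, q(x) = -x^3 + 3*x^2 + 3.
<p,q> = 4/5

Expand the product: p(x)·q(x) = 2*x^4 - 6*x^3 - 6*x.
∫_{-1}^{1} of each monomial x^k gives [2/(k+1) if k even, 0 if k odd]. Integrating term-by-term (or equivalently evaluating the antiderivative F(x) = 2*x^5/5 - 3*x^4/2 - 3*x^2 at the endpoints):
  F(1) − F(−1) = -41/10 − (-49/10) = 4/5.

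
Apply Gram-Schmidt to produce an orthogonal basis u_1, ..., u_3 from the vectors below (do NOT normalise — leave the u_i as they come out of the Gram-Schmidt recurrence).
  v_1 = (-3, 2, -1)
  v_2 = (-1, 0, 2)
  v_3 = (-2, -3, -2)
Orthogonal basis:
  u_1 = (-3, 2, -1)
  u_2 = (-11/14, -1/7, 29/14)
  u_3 = (-44/23, -77/23, -22/23)

Apply the Gram-Schmidt recurrence
  u_1 = v_1
  u_i = v_i − Σ_{j<i} ((v_i · u_j) / (u_j · u_j)) · u_j.

Step by step this gives:
  u_1 = (-3, 2, -1)
  u_2 = (-11/14, -1/7, 29/14)
  u_3 = (-44/23, -77/23, -22/23)

Orthogonality check:
  u_2 · u_1 = 0 (should be 0)
  u_3 · u_1 = 0 (should be 0)
  u_3 · u_2 = 0 (should be 0)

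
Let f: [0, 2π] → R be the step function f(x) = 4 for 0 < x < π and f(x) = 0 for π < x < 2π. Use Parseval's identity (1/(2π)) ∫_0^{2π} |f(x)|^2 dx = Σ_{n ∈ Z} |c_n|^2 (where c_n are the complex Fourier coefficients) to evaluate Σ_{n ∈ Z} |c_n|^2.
Σ |c_n|^2 = 8

Parseval equates the L^2 energy of f (normalised by 1/(2π)) with the ℓ^2 sum of its Fourier coefficients: (1/(2π)) ∫_0^{2π} |f|^2 = Σ |c_n|^2.
Compute the left side: (1/(2π)) [∫_0^π 4^2 dx + ∫_π^{2π} 0^2 dx] = (1/(2π)) · (16π + 0π) = (16 + 0)/2 = 8.
So Σ_{n ∈ Z} |c_n|^2 = 8.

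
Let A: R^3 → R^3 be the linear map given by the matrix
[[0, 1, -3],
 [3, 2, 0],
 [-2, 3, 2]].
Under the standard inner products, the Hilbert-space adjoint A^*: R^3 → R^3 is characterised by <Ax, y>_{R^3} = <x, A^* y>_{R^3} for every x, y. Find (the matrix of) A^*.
A^* = A^T =
[[0, 3, -2],
 [1, 2, 3],
 [-3, 0, 2]]

For real matrices with standard dot products, the defining identity <Ax, y> = <x, A^* y> gives (Ax)^T y = x^T (A^*) y, i.e. x^T A^T y = x^T (A^*) y. Since this holds for all x, y, we must have A^* = A^T. Therefore
A^* =
[[0, 3, -2],
 [1, 2, 3],
 [-3, 0, 2]].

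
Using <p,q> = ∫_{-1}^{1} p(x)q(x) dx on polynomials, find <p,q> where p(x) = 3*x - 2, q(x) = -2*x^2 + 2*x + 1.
<p,q> = 8/3

Expand the product: p(x)·q(x) = -6*x^3 + 10*x^2 - x - 2.
∫_{-1}^{1} of each monomial x^k gives [2/(k+1) if k even, 0 if k odd]. Integrating term-by-term (or equivalently evaluating the antiderivative F(x) = -3*x^4/2 + 10*x^3/3 - x^2/2 - 2*x at the endpoints):
  F(1) − F(−1) = -2/3 − (-10/3) = 8/3.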